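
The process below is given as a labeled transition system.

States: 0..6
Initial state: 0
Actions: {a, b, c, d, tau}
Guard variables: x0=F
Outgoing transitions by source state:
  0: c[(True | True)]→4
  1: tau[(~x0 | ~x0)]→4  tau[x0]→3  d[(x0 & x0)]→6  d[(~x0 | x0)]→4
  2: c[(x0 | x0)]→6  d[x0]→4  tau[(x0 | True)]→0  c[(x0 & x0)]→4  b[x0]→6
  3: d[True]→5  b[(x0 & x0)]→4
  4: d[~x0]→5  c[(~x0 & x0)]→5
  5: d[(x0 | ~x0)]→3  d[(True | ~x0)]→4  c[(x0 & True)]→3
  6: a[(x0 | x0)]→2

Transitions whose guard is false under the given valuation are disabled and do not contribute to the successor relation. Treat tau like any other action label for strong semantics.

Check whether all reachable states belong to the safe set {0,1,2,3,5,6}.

Allowed set {0,1,2,3,5,6}
R = {0,3,4,5}
  0: safe
  3: safe
  4: VIOLATES
  5: safe
reach 4 via c — violates

Answer: INVARIANT VIOLATED at state 4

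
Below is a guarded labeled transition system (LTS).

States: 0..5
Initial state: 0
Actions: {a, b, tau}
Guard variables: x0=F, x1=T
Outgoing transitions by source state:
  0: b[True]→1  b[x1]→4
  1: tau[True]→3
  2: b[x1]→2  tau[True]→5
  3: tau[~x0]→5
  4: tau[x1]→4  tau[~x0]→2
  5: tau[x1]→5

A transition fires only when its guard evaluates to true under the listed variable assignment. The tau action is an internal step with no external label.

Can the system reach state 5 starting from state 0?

Answer: REACHABLE

Analysis:
9 transition(s) survive guard evaluation.
depth 0: {0}
depth 1: {1,4}  now seen {0,1,4}
depth 2: {2,3}  now seen {0,1,2,3,4}
depth 3: {5}  now seen {0,1,2,3,4,5}
R = {0,1,2,3,4,5}
witness 5: b·tau·tau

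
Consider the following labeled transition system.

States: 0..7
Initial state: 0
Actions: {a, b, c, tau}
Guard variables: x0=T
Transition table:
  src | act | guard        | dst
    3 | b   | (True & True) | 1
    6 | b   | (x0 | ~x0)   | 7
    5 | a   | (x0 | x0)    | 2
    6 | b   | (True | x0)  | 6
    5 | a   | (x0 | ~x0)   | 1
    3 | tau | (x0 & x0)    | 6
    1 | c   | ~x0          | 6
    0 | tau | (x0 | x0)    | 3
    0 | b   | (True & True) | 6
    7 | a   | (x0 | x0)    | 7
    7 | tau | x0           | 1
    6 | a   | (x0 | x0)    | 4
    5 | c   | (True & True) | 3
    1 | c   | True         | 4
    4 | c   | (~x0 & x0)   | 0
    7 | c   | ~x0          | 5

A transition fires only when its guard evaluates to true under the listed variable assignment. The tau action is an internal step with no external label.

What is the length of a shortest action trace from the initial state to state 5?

Breadth-first toward 5:
  Layer 0: {0}
  Layer 1: {3,6}
  Layer 2: {1,4,7}
5 never appears.

Answer: UNREACHABLE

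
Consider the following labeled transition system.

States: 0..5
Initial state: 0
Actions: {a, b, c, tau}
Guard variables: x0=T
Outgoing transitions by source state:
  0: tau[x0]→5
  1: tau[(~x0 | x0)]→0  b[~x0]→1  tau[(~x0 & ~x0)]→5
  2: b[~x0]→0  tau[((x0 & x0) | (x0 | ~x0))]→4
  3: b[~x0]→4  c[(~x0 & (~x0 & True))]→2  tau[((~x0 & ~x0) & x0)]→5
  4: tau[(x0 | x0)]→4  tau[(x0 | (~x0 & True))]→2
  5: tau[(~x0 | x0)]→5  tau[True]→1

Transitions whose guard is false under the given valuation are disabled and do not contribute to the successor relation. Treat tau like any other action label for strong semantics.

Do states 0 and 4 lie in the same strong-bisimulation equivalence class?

Answer: BISIMILAR

Trace:
Bisimulation quotient by refinement:
  π0 = {{0,1,2,3,4,5}}
  π1 = {{0,1,2,4,5},{3}}
2 equivalence class(es) (converged in 2)
[0]={0,1,2,4,5}  [4]={0,1,2,4,5}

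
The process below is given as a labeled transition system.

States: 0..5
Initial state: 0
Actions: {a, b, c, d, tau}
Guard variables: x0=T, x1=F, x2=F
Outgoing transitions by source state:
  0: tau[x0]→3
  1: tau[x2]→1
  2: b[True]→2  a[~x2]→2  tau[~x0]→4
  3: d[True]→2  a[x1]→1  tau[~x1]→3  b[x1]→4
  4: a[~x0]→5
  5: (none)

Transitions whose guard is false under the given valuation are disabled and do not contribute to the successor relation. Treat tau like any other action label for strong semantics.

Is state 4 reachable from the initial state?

After dropping false guards: 5 live edges.
L0 = {0}
L1 = {3}  now seen {0,3}
L2 = {2}  now seen {0,2,3}
Reach set: {0,2,3}

Answer: UNREACHABLE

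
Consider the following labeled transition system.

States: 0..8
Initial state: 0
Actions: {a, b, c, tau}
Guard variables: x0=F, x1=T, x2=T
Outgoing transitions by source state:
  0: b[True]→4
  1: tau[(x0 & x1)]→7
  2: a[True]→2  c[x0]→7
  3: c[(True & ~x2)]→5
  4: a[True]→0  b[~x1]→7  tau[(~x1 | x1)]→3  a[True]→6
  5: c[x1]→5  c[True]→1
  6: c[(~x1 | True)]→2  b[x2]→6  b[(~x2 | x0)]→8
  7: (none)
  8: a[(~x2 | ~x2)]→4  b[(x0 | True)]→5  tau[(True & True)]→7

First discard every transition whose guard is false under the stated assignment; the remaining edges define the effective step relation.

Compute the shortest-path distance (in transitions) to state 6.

Answer: 2

Working:
BFS to 6:
  L0 = {0}
  L1 = {4}
  L2 = {3,6}
depth(6)=2, e.g. b·a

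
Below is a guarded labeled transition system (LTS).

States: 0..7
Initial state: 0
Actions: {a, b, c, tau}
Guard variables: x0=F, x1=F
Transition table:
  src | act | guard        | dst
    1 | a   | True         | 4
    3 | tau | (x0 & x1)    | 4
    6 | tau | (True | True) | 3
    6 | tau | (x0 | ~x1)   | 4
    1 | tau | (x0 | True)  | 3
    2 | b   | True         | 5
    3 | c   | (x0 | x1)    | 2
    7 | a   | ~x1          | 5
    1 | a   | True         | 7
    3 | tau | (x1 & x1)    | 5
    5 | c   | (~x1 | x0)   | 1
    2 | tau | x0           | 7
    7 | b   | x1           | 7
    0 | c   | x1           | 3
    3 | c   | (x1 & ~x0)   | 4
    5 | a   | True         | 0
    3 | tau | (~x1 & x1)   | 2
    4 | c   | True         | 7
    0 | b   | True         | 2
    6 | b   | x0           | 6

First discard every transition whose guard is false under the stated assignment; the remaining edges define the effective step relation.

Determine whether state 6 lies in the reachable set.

Answer: UNREACHABLE

Analysis:
Guard filter leaves 11 enabled edge(s).
depth 0: {0}
depth 1: {2}  now seen {0,2}
depth 2: {5}  now seen {0,2,5}
depth 3: {1}  now seen {0,1,2,5}
depth 4: {3,4,7}  now seen {0,1,2,3,4,5,7}
Reach set: {0,1,2,3,4,5,7}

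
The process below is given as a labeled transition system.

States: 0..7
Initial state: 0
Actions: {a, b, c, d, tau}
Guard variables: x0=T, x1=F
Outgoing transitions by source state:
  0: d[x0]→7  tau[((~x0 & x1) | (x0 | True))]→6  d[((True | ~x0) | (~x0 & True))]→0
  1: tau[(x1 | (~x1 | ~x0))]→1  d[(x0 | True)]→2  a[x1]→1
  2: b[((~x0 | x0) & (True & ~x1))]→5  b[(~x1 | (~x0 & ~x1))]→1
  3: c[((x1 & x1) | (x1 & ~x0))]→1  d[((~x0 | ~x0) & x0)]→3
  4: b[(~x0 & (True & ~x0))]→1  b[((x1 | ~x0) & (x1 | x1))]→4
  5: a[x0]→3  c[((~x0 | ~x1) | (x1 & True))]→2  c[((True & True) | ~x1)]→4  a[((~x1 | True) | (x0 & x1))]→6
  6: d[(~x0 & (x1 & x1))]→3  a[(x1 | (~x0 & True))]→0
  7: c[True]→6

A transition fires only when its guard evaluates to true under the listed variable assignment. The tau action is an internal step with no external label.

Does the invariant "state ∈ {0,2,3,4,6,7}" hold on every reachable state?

Answer: INVARIANT HOLDS

Analysis:
Inv-set: {0,2,3,4,6,7}
Reach set: {0,6,7}
  0: ok
  6: ok
  7: ok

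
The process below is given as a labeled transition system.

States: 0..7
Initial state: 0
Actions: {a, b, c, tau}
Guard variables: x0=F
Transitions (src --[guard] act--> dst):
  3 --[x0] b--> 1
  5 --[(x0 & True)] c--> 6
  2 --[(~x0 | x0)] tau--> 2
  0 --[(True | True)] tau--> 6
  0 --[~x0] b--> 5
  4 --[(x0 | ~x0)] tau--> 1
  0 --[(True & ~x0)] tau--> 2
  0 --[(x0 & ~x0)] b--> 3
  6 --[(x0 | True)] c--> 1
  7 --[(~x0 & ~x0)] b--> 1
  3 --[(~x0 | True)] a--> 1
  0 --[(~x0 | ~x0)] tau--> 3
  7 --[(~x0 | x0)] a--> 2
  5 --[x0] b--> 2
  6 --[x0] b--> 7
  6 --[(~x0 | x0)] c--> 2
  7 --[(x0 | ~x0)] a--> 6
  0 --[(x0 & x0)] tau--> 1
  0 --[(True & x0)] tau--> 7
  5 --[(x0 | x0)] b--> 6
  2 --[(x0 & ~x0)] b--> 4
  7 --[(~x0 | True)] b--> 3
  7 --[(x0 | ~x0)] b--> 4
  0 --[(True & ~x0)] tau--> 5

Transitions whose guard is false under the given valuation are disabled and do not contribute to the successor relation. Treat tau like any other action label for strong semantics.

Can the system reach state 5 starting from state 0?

Guard filter leaves 15 enabled edge(s).
Layer 0: {0}
Layer 1: {2,3,5,6}  total {0,2,3,5,6}
Layer 2: {1}  total {0,1,2,3,5,6}
R = {0,1,2,3,5,6}
trace reaching 5: tau

Answer: REACHABLE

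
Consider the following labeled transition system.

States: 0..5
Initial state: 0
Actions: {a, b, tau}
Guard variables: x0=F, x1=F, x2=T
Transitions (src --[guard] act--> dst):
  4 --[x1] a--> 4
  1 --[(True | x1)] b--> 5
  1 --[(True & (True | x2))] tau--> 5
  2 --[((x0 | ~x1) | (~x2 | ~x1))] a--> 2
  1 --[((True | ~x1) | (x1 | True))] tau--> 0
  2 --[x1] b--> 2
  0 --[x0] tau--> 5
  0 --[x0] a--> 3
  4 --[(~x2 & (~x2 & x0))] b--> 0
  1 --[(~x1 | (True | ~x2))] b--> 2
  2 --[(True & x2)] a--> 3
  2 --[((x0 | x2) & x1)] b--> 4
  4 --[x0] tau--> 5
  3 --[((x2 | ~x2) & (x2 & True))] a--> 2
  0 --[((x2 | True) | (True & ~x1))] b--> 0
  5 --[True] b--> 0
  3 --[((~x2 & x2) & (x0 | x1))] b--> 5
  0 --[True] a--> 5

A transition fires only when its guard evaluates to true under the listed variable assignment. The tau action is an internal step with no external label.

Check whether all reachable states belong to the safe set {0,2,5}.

Answer: INVARIANT HOLDS

Trace:
Safe = {0,2,5}
Reachable = {0,5}
  0: ok
  5: ok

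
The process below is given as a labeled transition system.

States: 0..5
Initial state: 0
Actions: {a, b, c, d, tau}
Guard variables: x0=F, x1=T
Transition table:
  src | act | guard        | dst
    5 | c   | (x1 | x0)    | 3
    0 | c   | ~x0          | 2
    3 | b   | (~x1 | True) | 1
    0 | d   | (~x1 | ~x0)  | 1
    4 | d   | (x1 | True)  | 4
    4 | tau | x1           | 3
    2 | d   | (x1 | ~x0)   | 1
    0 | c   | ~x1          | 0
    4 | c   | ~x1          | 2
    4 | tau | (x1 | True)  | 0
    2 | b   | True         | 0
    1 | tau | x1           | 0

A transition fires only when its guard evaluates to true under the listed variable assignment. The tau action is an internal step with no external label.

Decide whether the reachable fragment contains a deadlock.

R = {0,1,2}
  0: c→2  d→1  [2 exit(s)]
  1: tau→0  [1 exit(s)]
  2: b→0  d→1  [2 exit(s)]

Answer: DEADLOCK-FREE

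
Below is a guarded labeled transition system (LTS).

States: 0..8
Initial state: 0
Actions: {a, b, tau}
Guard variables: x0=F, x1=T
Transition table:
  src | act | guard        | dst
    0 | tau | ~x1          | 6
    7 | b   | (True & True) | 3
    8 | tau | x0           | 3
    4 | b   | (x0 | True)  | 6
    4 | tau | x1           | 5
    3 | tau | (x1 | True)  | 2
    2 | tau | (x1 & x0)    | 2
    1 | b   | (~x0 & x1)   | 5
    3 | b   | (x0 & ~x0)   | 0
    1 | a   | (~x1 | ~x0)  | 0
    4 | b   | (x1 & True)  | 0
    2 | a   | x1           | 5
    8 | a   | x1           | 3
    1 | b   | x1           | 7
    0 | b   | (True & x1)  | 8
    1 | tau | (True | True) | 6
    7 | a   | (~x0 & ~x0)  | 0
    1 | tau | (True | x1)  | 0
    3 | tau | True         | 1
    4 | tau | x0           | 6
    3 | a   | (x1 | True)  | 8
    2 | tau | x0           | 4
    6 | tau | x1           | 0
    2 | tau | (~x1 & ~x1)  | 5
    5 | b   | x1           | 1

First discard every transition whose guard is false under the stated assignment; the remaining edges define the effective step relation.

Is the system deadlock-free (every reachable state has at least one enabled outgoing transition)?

Answer: DEADLOCK-FREE

Analysis:
R = {0,1,2,3,5,6,7,8}
  0: b→8  [1 exit(s)]
  1: a→0  b→5  b→7  tau→0  tau→6  [5 exit(s)]
  2: a→5  [1 exit(s)]
  3: a→8  tau→1  tau→2  [3 exit(s)]
  5: b→1  [1 exit(s)]
  6: tau→0  [1 exit(s)]
  7: a→0  b→3  [2 exit(s)]
  8: a→3  [1 exit(s)]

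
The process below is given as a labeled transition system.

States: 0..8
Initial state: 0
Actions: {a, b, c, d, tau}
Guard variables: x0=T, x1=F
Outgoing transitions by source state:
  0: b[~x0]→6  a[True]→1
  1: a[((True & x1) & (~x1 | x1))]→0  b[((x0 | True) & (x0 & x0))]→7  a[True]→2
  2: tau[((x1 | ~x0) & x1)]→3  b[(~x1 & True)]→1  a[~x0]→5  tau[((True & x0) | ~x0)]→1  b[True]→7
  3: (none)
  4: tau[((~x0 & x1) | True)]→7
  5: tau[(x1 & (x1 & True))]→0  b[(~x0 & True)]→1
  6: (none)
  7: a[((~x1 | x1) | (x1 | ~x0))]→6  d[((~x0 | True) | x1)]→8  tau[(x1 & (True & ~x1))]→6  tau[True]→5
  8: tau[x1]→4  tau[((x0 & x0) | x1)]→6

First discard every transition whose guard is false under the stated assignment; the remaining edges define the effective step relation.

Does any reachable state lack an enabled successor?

Reachable = {0,1,2,5,6,7,8}
  0: a→1  [deg 1]
  1: a→2  b→7  [deg 2]
  2: b→1  b→7  tau→1  [deg 3]
  5: ∅  [deadlock]
  6: ∅  [deadlock]
  7: a→6  d→8  tau→5  [deg 3]
  8: tau→6  [deg 1]
trace reaching 5: a·b·tau

Answer: DEADLOCK at state 5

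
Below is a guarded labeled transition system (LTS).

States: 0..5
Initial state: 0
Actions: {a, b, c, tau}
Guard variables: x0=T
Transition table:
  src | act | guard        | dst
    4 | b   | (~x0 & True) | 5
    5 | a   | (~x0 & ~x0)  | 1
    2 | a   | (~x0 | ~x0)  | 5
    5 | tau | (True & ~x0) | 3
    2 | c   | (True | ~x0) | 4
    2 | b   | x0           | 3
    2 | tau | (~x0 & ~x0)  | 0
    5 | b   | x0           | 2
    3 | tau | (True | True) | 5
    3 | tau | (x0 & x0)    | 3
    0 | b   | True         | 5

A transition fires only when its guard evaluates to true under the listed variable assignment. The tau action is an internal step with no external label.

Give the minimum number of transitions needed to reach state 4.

Answer: 3

Working:
Layered search for 4:
  depth 0: {0}
  depth 1: {5}
  depth 2: {2}
  depth 3: {3,4}
first hit 4 at d=3 via b·b·c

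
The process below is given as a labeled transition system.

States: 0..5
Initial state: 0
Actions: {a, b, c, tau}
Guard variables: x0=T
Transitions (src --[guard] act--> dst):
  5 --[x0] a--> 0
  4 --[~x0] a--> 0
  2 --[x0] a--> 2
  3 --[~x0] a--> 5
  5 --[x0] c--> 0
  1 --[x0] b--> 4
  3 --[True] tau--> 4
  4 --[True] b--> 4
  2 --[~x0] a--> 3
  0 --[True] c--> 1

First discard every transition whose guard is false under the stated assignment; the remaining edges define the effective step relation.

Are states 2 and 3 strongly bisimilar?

Answer: NOT BISIMILAR

Working:
Bisimulation quotient by refinement:
  round 0: {{0,1,2,3,4,5}}
  round 1: {{0},{1,4},{2},{3},{5}}
5 equivalence class(es) (converged in 2)
[2]={2}  [3]={3}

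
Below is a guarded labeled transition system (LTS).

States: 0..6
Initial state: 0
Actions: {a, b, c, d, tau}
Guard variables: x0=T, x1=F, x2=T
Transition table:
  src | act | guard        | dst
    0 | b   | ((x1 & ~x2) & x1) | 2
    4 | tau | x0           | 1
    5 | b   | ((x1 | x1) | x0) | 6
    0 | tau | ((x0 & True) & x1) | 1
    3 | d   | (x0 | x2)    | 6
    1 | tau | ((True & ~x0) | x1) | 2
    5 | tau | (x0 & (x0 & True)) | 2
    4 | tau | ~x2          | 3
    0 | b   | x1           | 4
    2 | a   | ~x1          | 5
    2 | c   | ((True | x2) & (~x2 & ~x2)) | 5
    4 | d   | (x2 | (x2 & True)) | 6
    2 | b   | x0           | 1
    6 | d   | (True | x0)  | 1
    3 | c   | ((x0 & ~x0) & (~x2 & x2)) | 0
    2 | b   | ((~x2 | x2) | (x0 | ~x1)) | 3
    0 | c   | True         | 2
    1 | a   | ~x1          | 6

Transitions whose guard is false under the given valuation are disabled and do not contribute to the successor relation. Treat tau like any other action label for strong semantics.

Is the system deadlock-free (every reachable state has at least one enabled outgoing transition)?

Reachable = {0,1,2,3,5,6}
  0: c→2  [deg 1]
  1: a→6  [deg 1]
  2: a→5  b→1  b→3  [deg 3]
  3: d→6  [deg 1]
  5: b→6  tau→2  [deg 2]
  6: d→1  [deg 1]

Answer: DEADLOCK-FREE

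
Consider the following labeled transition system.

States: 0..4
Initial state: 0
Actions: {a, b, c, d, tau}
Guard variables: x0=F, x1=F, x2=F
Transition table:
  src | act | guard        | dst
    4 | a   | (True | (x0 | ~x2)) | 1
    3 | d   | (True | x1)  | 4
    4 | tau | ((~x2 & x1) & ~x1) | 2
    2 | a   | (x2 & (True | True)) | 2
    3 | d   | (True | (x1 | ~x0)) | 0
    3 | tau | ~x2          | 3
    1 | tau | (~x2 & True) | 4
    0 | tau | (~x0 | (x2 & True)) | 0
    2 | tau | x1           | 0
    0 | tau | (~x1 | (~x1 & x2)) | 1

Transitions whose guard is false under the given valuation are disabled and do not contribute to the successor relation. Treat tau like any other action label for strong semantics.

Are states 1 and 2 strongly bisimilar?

Bisimulation quotient by refinement:
  π0 = {{0,1,2,3,4}}
  π1 = {{0,1},{2},{3},{4}}
  π2 = {{0},{1},{2},{3},{4}}
stable after 3 split(s): 5 block(s)
class of 1: {1}; class of 2: {2}

Answer: NOT BISIMILAR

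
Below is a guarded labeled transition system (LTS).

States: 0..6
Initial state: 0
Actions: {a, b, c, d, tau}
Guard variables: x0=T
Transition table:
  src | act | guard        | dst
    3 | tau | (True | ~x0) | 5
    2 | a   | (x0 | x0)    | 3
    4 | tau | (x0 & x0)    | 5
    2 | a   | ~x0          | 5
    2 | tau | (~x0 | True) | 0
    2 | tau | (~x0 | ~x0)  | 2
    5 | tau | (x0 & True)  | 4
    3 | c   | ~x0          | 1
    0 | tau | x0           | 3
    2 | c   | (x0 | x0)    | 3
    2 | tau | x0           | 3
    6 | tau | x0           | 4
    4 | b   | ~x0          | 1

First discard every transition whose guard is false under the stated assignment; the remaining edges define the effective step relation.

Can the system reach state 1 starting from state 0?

9 transition(s) survive guard evaluation.
L0 = {0}
L1 = {3}  now seen {0,3}
L2 = {5}  now seen {0,3,5}
L3 = {4}  now seen {0,3,4,5}
Reach set: {0,3,4,5}

Answer: UNREACHABLE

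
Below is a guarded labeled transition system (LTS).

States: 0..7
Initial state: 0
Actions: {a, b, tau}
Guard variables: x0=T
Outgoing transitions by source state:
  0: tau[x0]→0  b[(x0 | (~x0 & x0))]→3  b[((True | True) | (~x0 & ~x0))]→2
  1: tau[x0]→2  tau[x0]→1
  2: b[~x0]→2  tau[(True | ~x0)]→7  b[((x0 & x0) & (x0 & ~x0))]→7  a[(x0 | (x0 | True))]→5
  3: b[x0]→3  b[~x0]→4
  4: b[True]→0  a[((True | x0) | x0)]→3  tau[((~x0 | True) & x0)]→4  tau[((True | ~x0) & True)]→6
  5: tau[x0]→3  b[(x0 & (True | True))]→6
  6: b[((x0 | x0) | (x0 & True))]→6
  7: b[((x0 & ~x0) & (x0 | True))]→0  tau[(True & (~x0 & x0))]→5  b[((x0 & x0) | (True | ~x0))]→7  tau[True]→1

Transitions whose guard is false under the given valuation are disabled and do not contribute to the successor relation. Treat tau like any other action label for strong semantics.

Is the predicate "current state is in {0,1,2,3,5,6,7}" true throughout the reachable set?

Inv-set: {0,1,2,3,5,6,7}
Reach set: {0,1,2,3,5,6,7}
  0: ✓
  1: ✓
  2: ✓
  3: ✓
  5: ✓
  6: ✓
  7: ✓

Answer: INVARIANT HOLDS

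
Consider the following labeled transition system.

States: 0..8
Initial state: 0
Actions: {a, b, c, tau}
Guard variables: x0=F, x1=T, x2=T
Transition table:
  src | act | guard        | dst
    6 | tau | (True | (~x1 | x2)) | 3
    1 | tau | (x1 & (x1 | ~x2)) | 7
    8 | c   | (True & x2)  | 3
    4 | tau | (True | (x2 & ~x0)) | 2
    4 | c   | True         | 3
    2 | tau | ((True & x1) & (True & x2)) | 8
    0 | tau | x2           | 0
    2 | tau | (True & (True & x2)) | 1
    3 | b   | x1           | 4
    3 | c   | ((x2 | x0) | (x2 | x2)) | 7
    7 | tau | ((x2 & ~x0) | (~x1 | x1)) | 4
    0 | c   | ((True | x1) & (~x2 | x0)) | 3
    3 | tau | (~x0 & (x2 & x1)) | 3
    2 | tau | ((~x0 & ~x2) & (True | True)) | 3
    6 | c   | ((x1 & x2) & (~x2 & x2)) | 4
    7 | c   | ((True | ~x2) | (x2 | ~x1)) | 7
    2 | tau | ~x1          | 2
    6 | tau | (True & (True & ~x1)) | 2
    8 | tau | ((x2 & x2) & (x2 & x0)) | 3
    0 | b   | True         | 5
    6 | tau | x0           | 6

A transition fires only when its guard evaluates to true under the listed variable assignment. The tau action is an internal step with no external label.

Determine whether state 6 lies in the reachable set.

14 transition(s) survive guard evaluation.
Layer 0: {0}
Layer 1: {5}  now seen {0,5}
Reachable = {0,5}

Answer: UNREACHABLE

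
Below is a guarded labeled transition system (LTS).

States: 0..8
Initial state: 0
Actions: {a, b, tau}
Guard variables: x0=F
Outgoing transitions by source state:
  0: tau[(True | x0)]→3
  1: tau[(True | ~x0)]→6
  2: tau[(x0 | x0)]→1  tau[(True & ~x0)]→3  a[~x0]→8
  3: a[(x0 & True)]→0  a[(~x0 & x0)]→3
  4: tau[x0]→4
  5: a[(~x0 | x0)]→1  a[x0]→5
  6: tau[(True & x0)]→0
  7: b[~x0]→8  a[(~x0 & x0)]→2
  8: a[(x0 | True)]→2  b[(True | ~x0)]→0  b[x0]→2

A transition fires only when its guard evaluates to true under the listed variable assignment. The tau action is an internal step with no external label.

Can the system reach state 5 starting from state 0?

Answer: UNREACHABLE

Analysis:
Guard filter leaves 8 enabled edge(s).
depth 0: {0}
depth 1: {3}  cumulative {0,3}
Reach set: {0,3}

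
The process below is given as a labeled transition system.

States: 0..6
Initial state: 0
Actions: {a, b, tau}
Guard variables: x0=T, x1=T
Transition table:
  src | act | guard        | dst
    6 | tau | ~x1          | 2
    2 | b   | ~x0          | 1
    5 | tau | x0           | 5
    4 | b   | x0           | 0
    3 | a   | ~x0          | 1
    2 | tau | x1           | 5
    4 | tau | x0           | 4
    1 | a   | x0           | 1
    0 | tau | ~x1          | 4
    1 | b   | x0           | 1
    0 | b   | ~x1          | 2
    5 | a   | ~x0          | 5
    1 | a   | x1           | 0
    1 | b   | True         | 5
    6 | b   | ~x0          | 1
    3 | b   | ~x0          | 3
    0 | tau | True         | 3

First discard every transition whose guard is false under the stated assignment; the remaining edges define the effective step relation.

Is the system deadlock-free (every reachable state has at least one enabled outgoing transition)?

Answer: DEADLOCK at state 3

Analysis:
R = {0,3}
  0: tau→3  [deg 1]
  3: ∅  [no exit]
trace reaching 3: tau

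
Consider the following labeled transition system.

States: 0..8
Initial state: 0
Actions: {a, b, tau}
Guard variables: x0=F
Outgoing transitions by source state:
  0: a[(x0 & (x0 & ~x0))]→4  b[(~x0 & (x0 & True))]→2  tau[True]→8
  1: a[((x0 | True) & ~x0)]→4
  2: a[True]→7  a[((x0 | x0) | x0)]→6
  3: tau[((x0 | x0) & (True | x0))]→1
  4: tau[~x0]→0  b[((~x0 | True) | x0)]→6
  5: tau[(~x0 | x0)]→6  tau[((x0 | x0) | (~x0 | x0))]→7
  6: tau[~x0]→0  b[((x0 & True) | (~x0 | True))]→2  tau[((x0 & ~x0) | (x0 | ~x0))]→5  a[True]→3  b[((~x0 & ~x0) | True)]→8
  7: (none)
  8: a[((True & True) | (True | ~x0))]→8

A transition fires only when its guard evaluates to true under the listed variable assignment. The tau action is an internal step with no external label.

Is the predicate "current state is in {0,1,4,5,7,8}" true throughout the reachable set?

Inv-set: {0,1,4,5,7,8}
R = {0,8}
  0: ✓
  8: ✓

Answer: INVARIANT HOLDS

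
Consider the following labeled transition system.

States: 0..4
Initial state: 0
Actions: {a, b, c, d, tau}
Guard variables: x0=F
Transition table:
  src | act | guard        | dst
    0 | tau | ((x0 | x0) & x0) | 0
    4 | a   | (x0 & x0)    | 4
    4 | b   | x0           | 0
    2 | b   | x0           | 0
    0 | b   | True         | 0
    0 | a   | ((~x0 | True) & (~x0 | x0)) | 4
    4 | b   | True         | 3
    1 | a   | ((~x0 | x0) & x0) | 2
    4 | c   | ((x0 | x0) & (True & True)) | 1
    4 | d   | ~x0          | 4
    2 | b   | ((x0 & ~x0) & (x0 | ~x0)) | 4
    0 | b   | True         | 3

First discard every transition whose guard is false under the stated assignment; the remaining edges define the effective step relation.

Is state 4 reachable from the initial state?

Answer: REACHABLE

Working:
After dropping false guards: 5 live edges.
depth 0: {0}
depth 1: {3,4}  cumulative {0,3,4}
Reach set: {0,3,4}
witness 4: a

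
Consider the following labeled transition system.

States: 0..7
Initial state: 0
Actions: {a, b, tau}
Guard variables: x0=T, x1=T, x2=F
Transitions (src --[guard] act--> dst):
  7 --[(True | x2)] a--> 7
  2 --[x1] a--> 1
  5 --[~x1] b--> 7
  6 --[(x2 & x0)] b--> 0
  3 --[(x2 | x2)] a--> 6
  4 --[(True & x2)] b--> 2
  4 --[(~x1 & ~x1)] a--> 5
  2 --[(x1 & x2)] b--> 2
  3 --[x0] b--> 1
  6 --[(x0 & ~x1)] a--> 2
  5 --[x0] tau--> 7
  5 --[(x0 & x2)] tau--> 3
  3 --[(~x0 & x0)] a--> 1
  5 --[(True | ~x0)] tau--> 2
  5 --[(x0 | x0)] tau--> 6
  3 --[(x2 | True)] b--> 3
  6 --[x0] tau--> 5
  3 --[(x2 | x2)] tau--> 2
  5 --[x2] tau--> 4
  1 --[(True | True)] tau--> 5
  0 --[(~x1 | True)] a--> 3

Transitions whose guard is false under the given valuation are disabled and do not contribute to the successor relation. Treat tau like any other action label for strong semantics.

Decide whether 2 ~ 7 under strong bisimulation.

Answer: NOT BISIMILAR

Working:
Refine partition for ~:
  round 0: {{0,1,2,3,4,5,6,7}}
  round 1: {{0,2,7},{1,5,6},{3},{4}}
  round 2: {{0},{1,6},{2},{3},{4},{5},{7}}
stable after 3 split(s): 7 block(s)
2∈{2}, 7∈{7}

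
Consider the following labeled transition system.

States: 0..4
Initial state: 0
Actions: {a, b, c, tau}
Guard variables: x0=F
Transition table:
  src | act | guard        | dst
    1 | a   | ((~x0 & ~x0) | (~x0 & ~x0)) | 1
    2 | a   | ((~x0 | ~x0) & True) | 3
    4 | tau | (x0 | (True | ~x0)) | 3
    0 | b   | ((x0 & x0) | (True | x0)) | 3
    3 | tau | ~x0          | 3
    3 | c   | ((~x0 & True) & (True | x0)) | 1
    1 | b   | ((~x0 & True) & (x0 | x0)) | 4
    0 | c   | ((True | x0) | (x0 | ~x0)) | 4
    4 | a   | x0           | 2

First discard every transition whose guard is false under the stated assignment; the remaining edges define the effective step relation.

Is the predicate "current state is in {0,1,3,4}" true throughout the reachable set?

Answer: INVARIANT HOLDS

Working:
Safe = {0,1,3,4}
Reach set: {0,1,3,4}
  0: ok
  1: ok
  3: ok
  4: ok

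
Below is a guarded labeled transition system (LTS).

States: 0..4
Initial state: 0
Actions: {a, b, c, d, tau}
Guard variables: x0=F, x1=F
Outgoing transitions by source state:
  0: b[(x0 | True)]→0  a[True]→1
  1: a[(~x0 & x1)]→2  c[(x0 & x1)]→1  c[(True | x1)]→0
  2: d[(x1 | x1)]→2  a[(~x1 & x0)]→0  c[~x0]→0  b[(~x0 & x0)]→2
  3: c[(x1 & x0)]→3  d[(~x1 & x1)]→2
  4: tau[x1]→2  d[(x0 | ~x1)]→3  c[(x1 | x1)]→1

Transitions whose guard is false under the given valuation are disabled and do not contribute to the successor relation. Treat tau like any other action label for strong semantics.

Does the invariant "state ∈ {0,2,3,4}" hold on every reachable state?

Answer: INVARIANT VIOLATED at state 1

Analysis:
Inv-set: {0,2,3,4}
Reachable = {0,1}
  0: ok
  1: VIOLATES
counterexample path to 1: a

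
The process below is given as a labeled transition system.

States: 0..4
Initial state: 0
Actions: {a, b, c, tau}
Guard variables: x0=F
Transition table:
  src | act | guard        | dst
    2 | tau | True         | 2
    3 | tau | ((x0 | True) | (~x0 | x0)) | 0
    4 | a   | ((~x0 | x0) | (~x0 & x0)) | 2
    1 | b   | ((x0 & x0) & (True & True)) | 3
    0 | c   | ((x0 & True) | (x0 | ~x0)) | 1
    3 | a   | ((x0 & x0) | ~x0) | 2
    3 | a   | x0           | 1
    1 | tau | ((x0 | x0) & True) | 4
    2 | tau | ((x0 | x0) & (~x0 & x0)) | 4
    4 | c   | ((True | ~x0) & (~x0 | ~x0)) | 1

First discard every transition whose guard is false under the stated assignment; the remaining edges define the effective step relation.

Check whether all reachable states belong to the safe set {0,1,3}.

Answer: INVARIANT HOLDS

Analysis:
Inv-set: {0,1,3}
R = {0,1}
  0: ✓
  1: ✓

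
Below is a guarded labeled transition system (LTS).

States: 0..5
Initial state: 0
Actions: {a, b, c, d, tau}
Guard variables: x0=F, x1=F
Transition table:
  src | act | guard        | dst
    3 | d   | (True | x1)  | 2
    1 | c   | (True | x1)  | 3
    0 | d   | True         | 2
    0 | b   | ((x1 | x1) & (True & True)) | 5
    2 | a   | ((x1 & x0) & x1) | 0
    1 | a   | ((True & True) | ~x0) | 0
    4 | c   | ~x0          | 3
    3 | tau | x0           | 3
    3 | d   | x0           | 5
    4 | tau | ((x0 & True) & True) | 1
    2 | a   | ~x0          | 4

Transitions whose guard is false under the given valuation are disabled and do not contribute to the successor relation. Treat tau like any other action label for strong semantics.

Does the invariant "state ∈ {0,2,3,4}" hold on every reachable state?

Inv-set: {0,2,3,4}
Reach set: {0,2,3,4}
  0: ok
  2: ok
  3: ok
  4: ok

Answer: INVARIANT HOLDS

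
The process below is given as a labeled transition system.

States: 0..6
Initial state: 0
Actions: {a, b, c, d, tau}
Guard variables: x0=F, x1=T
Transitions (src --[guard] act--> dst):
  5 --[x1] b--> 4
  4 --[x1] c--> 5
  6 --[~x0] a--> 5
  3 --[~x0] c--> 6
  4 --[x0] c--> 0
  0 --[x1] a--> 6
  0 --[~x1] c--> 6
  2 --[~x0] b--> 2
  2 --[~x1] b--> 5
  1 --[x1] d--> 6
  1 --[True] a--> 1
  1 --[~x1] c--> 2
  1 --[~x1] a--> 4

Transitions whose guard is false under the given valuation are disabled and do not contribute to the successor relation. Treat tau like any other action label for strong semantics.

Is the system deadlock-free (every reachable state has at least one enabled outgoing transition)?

R = {0,4,5,6}
  0: a→6  [deg 1]
  4: c→5  [deg 1]
  5: b→4  [deg 1]
  6: a→5  [deg 1]

Answer: DEADLOCK-FREE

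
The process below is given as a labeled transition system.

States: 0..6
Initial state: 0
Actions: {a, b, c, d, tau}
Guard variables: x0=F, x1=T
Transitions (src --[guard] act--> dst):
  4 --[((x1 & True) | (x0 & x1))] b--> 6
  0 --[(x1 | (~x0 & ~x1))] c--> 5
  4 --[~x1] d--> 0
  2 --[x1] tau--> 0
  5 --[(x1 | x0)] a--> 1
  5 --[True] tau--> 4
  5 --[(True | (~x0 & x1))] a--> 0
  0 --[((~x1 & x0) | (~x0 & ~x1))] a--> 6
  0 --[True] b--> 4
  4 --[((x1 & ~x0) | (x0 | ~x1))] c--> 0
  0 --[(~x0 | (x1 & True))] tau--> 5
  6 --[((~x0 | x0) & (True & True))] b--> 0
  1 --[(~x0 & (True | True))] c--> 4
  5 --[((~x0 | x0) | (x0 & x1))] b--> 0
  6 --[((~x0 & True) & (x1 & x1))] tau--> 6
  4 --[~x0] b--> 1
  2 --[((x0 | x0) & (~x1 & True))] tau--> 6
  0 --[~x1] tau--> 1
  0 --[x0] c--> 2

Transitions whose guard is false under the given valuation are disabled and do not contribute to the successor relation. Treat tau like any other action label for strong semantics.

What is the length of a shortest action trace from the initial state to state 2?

BFS to 2:
  depth 0: {0}
  depth 1: {4,5}
  depth 2: {1,6}
2 never appears.

Answer: UNREACHABLE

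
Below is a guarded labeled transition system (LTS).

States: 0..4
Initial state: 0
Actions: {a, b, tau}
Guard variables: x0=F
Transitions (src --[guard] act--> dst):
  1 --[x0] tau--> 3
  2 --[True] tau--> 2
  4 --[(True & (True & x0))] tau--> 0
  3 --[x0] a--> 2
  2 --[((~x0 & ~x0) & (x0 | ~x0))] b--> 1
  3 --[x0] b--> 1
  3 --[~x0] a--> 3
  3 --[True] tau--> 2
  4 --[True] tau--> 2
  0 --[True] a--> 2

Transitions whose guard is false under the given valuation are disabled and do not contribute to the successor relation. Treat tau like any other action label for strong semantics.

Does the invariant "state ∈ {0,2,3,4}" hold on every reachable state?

Allowed set {0,2,3,4}
Reachable = {0,1,2}
  0: ✓
  1: outside
  2: ✓
counterexample path to 1: a·b

Answer: INVARIANT VIOLATED at state 1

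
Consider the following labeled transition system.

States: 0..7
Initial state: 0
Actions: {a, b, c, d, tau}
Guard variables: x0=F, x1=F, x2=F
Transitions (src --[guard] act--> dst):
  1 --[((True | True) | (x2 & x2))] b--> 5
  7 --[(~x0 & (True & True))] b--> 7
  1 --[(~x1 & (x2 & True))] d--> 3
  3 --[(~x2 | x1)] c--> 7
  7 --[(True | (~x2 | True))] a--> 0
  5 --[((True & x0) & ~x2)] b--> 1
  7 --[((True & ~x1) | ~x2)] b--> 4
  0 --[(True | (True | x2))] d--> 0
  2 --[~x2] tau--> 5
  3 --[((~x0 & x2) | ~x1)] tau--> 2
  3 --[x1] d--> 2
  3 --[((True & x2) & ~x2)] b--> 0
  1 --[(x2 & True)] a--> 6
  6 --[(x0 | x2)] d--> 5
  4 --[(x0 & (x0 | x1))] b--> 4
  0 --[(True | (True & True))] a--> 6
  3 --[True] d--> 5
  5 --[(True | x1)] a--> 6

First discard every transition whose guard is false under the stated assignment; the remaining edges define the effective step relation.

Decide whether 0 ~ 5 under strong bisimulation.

Compute ~ classes (split until stable):
  P[0] = {{0,1,2,3,4,5,6,7}}
  P[1] = {{0},{1},{2},{3},{4,6},{5},{7}}
Fixed point at round 2; 7 class(es).
[0]={0}  [5]={5}

Answer: NOT BISIMILAR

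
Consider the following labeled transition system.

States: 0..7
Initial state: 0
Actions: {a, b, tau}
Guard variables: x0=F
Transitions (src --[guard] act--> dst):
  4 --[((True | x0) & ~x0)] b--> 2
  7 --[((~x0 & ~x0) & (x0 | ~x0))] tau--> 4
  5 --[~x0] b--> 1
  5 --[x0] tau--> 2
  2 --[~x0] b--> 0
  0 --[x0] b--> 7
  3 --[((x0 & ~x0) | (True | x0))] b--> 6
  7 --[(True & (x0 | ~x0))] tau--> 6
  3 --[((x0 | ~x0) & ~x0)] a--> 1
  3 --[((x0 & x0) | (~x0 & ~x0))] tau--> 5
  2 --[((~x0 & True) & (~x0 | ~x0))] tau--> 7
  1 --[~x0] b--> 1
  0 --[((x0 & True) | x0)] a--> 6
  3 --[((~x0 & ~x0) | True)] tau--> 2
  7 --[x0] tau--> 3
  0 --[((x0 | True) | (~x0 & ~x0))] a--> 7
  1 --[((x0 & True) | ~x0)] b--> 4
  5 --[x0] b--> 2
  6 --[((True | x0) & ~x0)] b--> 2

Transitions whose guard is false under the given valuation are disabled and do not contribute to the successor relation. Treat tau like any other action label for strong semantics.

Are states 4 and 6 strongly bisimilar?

Compute ~ classes (split until stable):
  π0 = {{0,1,2,3,4,5,6,7}}
  π1 = {{0},{1,4,5,6},{2},{3},{7}}
  π2 = {{0},{1,5},{2},{3},{4,6},{7}}
  π3 = {{0},{1},{2},{3},{4,6},{5},{7}}
stable after 4 split(s): 7 block(s)
[4]={4,6}  [6]={4,6}

Answer: BISIMILAR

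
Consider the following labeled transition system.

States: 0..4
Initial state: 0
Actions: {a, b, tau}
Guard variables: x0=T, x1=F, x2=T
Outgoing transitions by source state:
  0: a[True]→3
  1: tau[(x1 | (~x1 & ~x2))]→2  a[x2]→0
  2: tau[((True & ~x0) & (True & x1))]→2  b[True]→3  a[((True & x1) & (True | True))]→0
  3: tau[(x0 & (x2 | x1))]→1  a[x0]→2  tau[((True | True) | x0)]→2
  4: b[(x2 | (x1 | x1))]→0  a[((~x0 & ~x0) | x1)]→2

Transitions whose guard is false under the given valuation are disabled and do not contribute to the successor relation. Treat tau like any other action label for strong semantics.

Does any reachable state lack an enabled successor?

Answer: DEADLOCK-FREE

Working:
Reach set: {0,1,2,3}
  0: a→3  [deg 1]
  1: a→0  [deg 1]
  2: b→3  [deg 1]
  3: a→2  tau→1  tau→2  [deg 3]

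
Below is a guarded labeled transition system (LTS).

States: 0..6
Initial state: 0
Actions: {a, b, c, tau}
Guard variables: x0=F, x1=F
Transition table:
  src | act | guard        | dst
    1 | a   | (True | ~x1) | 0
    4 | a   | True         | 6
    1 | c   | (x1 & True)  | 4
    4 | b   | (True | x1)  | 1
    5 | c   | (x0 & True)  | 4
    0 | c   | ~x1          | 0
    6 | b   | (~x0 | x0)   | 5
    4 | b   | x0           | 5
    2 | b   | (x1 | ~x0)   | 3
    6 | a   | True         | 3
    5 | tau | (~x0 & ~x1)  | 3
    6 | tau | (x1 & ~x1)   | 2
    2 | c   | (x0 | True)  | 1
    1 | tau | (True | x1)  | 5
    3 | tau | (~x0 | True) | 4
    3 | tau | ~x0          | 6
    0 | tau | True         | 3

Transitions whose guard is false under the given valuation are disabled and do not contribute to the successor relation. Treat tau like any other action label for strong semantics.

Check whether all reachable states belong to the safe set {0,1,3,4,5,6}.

Safe = {0,1,3,4,5,6}
Reach set: {0,1,3,4,5,6}
  0: ok
  1: ok
  3: ok
  4: ok
  5: ok
  6: ok

Answer: INVARIANT HOLDS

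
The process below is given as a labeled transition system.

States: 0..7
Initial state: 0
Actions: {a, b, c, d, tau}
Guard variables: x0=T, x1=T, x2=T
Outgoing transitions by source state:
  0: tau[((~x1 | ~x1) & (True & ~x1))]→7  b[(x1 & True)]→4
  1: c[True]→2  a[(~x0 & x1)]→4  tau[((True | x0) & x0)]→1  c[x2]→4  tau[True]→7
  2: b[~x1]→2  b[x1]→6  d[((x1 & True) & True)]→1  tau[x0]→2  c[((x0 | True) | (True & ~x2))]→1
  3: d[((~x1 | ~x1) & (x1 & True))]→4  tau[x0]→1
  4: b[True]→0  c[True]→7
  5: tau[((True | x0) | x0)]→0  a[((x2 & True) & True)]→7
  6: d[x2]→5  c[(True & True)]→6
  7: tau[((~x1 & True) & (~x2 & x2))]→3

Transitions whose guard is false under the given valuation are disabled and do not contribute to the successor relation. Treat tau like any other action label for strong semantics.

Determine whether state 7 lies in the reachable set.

After dropping false guards: 16 live edges.
L0 = {0}
L1 = {4}  cumulative {0,4}
L2 = {7}  cumulative {0,4,7}
R = {0,4,7}
witness 7: b·c

Answer: REACHABLE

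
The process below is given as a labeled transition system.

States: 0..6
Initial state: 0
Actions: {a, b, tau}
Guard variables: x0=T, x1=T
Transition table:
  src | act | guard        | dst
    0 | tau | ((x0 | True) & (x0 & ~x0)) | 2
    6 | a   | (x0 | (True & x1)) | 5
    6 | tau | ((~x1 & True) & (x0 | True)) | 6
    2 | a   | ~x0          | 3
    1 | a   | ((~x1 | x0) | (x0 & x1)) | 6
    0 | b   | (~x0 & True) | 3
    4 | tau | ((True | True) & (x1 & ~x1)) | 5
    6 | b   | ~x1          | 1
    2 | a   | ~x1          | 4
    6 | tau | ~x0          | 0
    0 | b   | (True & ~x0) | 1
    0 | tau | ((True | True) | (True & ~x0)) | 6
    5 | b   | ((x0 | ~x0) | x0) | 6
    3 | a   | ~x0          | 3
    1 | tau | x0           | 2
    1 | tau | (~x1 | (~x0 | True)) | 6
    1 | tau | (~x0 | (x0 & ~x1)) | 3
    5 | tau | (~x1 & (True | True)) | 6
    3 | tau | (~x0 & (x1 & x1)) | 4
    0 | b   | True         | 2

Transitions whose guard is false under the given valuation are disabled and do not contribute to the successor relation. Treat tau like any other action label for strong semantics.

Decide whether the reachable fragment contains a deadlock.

Answer: DEADLOCK at state 2

Analysis:
Reachable = {0,2,5,6}
  0: b→2  tau→6  [2 exit(s)]
  2: ∅  [deadlock]
  5: b→6  [1 exit(s)]
  6: a→5  [1 exit(s)]
trace reaching 2: b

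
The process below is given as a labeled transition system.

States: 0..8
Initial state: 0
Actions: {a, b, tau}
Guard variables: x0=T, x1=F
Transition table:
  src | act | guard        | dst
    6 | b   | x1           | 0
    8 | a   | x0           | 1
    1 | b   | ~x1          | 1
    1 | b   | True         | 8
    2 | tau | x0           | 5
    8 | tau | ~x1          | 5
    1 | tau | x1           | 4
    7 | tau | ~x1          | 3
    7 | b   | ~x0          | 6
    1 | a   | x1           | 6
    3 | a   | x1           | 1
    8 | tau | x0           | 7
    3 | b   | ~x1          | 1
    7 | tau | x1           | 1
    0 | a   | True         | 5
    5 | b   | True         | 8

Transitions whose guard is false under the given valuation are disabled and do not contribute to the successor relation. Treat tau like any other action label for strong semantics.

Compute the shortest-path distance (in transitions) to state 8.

Layered search for 8:
  depth 0: {0}
  depth 1: {5}
  depth 2: {8}
first hit 8 at d=2 via a·b

Answer: 2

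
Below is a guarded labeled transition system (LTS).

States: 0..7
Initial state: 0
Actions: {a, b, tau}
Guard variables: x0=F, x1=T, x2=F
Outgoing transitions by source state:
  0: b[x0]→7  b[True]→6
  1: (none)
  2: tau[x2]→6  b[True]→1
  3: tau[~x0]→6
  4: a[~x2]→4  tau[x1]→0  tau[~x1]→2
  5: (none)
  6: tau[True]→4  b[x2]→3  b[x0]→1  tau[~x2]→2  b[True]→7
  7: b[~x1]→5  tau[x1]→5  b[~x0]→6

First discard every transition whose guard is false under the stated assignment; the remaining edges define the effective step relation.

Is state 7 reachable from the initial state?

Answer: REACHABLE

Trace:
Guard filter leaves 10 enabled edge(s).
L0 = {0}
L1 = {6}  total {0,6}
L2 = {2,4,7}  total {0,2,4,6,7}
L3 = {1,5}  total {0,1,2,4,5,6,7}
Reach set: {0,1,2,4,5,6,7}
trace reaching 7: b·b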